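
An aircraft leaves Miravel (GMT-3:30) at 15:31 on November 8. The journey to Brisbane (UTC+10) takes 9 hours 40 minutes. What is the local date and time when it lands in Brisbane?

Convert departure to UTC: 15:31 + 3:30 = 19:01 UTC on Nov 8.
Add 9 hours 40 minutes travel time → 04:41 UTC (Nov 9).
Brisbane is UTC+10:00, so local arrival = 04:41 + 10:00 = 14:41 on Nov 9.

14:41 on Nov 9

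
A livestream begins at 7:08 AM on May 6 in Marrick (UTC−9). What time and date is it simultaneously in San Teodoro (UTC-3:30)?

San Teodoro is 5:30 ahead of Marrick.
Shift by the zone difference: 7:08 AM + 5:30 = 12:38 PM on May 6 in San Teodoro.

12:38 PM on May 6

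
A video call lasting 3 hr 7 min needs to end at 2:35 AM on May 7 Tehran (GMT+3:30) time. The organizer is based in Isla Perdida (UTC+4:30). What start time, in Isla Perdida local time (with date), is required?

Target end time in UTC: 2:35 AM − 3:30 = 11:05 PM on May 6.
Subtract 3 hours and 7 minutes → start 7:58 PM UTC on May 6.
Isla Perdida is UTC+4:30: 7:58 PM + 4:30 = 12:28 AM on May 7.

12:28 AM on May 7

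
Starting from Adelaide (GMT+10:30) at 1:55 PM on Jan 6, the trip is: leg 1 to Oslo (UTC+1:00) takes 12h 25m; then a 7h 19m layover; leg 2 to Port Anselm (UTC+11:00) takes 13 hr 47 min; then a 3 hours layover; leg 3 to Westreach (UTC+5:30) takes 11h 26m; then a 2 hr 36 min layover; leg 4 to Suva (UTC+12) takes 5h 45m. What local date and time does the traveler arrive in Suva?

Convert departure to UTC: 1:55 PM − 10:30 = 3:25 AM UTC on Jan 6.
Add 12 hours 25 minutes leg 1 → 3:50 PM UTC.
Add 7 hours 19 minutes layover in Oslo → 11:09 PM UTC.
Add 13 hours and 47 minutes leg 2 → 12:56 PM UTC (Jan 7).
Add 3 hours layover in Port Anselm → 3:56 PM UTC.
Add 11 hours 26 minutes leg 3 → 3:22 AM UTC (Jan 8).
Add 2 hours and 36 minutes layover in Westreach → 5:58 AM UTC.
Add 5 hours and 45 minutes leg 4 → 11:43 AM UTC.
Suva is UTC+12:00, so local arrival = 11:43 AM + 12:00 = 11:43 PM on Jan 8.

11:43 PM on January 8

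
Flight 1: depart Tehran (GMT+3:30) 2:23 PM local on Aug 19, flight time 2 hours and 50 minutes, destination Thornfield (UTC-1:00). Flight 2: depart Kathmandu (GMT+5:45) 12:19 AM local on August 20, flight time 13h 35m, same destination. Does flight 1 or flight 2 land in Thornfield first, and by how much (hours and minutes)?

the first, by 18 hours 26 minutes

Flight 1 in UTC: 2:23 PM − 3:30 = 10:53 AM on Aug 19.
+2 hours 50 minutes → arrive 1:43 PM UTC on Aug 19.
Flight 2 in UTC: 12:19 AM − 5:45 = 6:34 PM on Aug 19.
+13 hours and 35 minutes → arrive 8:09 AM UTC on Aug 20.
Flight 1 lands earlier by 18 hours 26 minutes.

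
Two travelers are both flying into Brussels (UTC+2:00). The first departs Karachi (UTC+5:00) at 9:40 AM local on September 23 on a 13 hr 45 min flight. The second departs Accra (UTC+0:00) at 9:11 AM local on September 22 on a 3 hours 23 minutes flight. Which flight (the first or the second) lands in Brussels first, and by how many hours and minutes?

the second, by 29 hours 51 minutes

Flight 1 in UTC: 9:40 AM − 5:00 = 4:40 AM on Sep 23.
+13 hours 45 minutes → arrive 6:25 PM UTC on Sep 23.
Flight 2 departs at 9:11 AM UTC (Sep 22).
+3 hours and 23 minutes → arrive 12:34 PM UTC on Sep 22.
Flight 2 lands earlier by 29 hours 51 minutes.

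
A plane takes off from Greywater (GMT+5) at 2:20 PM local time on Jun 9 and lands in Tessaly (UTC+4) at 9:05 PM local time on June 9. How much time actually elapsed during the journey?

Departure in UTC: 2:20 PM − 5:00 = 9:20 AM on Jun 9.
Arrival in UTC: 9:05 PM − 4:00 = 5:05 PM on Jun 9.
Elapsed = 5:05 PM − 9:20 AM = 7 hours 45 minutes.

7 hours 45 minutes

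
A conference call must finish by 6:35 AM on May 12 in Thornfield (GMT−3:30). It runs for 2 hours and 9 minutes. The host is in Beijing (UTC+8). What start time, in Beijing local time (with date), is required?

3:56 PM on May 12

Target end time in UTC: 6:35 AM + 3:30 = 10:05 AM on May 12.
Subtract 2 hours and 9 minutes → start 7:56 AM UTC on May 12.
Beijing is UTC+8:00: 7:56 AM + 8:00 = 3:56 PM on May 12.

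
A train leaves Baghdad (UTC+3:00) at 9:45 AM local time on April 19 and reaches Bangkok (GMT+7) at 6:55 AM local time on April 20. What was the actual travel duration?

17 hours 10 minutes

Bangkok is 4:00 ahead of Baghdad.
Clock-face elapsed time (ignoring zones) is 21 hours 10 minutes.
Actual elapsed = 21 hours 10 minutes − 4:00 = 17 hours 10 minutes.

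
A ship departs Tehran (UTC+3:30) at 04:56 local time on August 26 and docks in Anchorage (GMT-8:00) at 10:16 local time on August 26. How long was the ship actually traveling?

16 hours 50 minutes

Departure in UTC: 04:56 − 3:30 = 01:26 on Aug 26.
Arrival in UTC: 10:16 + 8:00 = 18:16 on Aug 26.
Elapsed = 18:16 − 01:26 = 16 hours 50 minutes.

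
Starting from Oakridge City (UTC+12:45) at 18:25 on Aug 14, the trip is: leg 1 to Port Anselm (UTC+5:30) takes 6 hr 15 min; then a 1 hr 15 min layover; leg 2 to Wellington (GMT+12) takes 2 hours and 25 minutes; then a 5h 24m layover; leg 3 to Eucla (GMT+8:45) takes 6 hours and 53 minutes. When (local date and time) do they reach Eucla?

12:37 on Aug 15

Convert departure to UTC: 18:25 − 12:45 = 05:40 UTC on Aug 14.
Add 6 hours and 15 minutes leg 1 → 11:55 UTC.
Add 1 hour and 15 minutes layover in Port Anselm → 13:10 UTC.
Add 2 hours 25 minutes leg 2 → 15:35 UTC.
Add 5 hours and 24 minutes layover in Wellington → 20:59 UTC.
Add 6 hours 53 minutes leg 3 → 03:52 UTC (Aug 15).
Eucla is UTC+8:45, so local arrival = 03:52 + 8:45 = 12:37 on Aug 15.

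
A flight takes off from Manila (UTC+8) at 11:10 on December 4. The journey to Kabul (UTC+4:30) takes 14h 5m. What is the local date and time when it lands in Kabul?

21:45 on December 4

Convert departure to UTC: 11:10 − 8:00 = 03:10 UTC on Dec 4.
Add 14 hours and 5 minutes travel time → 17:15 UTC.
Kabul is UTC+4:30, so local arrival = 17:15 + 4:30 = 21:45 on Dec 4.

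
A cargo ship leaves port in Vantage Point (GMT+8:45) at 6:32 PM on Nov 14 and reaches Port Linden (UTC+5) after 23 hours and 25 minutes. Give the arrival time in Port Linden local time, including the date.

Port Linden is 3:45 behind Vantage Point.
After 23 hours and 25 minutes it is 5:57 PM (Nov 15) in Vantage Point.
Shift by the zone difference: 5:57 PM − 3:45 = 2:12 PM on Nov 15 in Port Linden.

2:12 PM on November 15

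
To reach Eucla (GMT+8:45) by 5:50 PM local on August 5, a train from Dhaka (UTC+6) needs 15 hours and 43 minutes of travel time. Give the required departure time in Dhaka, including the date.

11:22 PM on Aug 4

Target arrival in UTC: 5:50 PM − 8:45 = 9:05 AM on Aug 5.
Subtract 15 hours 43 minutes → departure 5:22 PM UTC on Aug 4.
Dhaka is UTC+6:00: 5:22 PM + 6:00 = 11:22 PM on Aug 4.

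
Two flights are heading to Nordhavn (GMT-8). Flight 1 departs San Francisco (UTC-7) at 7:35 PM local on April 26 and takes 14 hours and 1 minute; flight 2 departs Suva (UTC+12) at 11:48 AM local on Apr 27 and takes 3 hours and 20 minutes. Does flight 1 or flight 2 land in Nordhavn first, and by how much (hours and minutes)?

Flight 1 in UTC: 7:35 PM + 7:00 = 2:35 AM on Apr 27.
+14 hours and 1 minute → arrive 4:36 PM UTC on Apr 27.
Flight 2 in UTC: 11:48 AM − 12:00 = 11:48 PM on Apr 26.
+3 hours and 20 minutes → arrive 3:08 AM UTC on Apr 27.
Flight 2 lands earlier by 13 hours 28 minutes.

the second, by 13 hours 28 minutes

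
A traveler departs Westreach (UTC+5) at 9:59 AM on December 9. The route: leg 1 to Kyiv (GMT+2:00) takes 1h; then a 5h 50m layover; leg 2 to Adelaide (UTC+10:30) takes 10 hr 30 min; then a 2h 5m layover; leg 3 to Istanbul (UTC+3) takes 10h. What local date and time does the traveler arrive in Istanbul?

1:24 PM on December 10

Convert departure to UTC: 9:59 AM − 5:00 = 4:59 AM UTC on Dec 9.
Add 1 hour leg 1 → 5:59 AM UTC.
Add 5 hours and 50 minutes layover in Kyiv → 11:49 AM UTC.
Add 10 hours and 30 minutes leg 2 → 10:19 PM UTC.
Add 2 hours 5 minutes layover in Adelaide → 12:24 AM UTC (Dec 10).
Add 10 hours leg 3 → 10:24 AM UTC.
Istanbul is UTC+3:00, so local arrival = 10:24 AM + 3:00 = 1:24 PM on Dec 10.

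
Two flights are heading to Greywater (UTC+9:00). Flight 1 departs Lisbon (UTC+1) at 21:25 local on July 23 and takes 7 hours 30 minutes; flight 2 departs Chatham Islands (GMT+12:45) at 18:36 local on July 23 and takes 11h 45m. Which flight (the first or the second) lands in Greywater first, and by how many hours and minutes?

Flight 1 in UTC: 21:25 − 1:00 = 20:25 on Jul 23.
+7 hours 30 minutes → arrive 03:55 UTC on Jul 24.
Flight 2 in UTC: 18:36 − 12:45 = 05:51 on Jul 23.
+11 hours and 45 minutes → arrive 17:36 UTC on Jul 23.
Flight 2 lands earlier by 10 hours 19 minutes.

the second, by 10 hours 19 minutes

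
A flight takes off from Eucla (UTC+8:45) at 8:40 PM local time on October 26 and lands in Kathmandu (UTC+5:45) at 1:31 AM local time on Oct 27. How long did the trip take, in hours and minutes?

7 hours 51 minutes

Departure in UTC: 8:40 PM − 8:45 = 11:55 AM on Oct 26.
Arrival in UTC: 1:31 AM − 5:45 = 7:46 PM on Oct 26.
Elapsed = 7:46 PM − 11:55 AM = 7 hours 51 minutes.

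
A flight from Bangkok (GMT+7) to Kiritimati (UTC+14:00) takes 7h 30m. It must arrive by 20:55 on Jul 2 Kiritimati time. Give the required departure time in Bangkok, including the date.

06:25 on Jul 2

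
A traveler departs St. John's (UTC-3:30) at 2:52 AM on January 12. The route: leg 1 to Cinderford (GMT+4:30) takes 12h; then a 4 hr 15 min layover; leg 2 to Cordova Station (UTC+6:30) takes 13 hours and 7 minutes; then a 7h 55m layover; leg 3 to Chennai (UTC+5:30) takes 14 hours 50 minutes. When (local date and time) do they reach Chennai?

3:59 PM on January 14

Convert departure to UTC: 2:52 AM + 3:30 = 6:22 AM UTC on Jan 12.
Add 12 hours leg 1 → 6:22 PM UTC.
Add 4 hours 15 minutes layover in Cinderford → 10:37 PM UTC.
Add 13 hours 7 minutes leg 2 → 11:44 AM UTC (Jan 13).
Add 7 hours 55 minutes layover in Cordova Station → 7:39 PM UTC.
Add 14 hours and 50 minutes leg 3 → 10:29 AM UTC (Jan 14).
Chennai is UTC+5:30, so local arrival = 10:29 AM + 5:30 = 3:59 PM on Jan 14.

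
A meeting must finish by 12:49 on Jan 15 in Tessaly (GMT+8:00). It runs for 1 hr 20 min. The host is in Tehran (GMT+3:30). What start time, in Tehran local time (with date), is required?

06:59 on January 15

Target end time in UTC: 12:49 − 8:00 = 04:49 on Jan 15.
Subtract 1 hour and 20 minutes → start 03:29 UTC on Jan 15.
Tehran is UTC+3:30: 03:29 + 3:30 = 06:59 on Jan 15.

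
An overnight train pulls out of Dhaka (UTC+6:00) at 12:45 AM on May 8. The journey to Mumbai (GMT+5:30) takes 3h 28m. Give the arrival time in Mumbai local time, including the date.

3:43 AM on May 8

Mumbai is 0:30 behind Dhaka.
After 3 hours and 28 minutes it is 4:13 AM in Dhaka.
Shift by the zone difference: 4:13 AM − 0:30 = 3:43 AM on May 8 in Mumbai.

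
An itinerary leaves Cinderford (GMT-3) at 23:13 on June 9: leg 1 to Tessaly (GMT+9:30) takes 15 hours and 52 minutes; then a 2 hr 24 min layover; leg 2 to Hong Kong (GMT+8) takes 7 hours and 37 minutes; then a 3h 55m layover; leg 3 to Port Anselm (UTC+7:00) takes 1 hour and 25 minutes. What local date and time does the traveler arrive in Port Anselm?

Convert departure to UTC: 23:13 + 3:00 = 02:13 UTC on Jun 10.
Add 15 hours and 52 minutes leg 1 → 18:05 UTC.
Add 2 hours and 24 minutes layover in Tessaly → 20:29 UTC.
Add 7 hours 37 minutes leg 2 → 04:06 UTC (Jun 11).
Add 3 hours 55 minutes layover in Hong Kong → 08:01 UTC.
Add 1 hour 25 minutes leg 3 → 09:26 UTC.
Port Anselm is UTC+7:00, so local arrival = 09:26 + 7:00 = 16:26 on Jun 11.

16:26 on Jun 11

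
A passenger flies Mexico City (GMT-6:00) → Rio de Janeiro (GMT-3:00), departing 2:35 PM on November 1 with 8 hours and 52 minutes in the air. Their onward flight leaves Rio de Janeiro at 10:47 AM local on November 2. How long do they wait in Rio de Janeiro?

Convert departure to UTC: 2:35 PM + 6:00 = 8:35 PM UTC on Nov 1.
Add 8 hours 52 minutes flight time → 5:27 AM UTC (Nov 2).
Rio de Janeiro is UTC−3:00, so local arrival = 5:27 AM − 3:00 = 2:27 AM on Nov 2.
Layover = 10:47 AM − 2:27 AM = 8 hours 20 minutes.

8 hours 20 minutes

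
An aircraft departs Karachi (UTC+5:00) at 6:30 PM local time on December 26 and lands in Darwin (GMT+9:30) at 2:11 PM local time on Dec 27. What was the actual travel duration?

15 hours 11 minutes

Departure in UTC: 6:30 PM − 5:00 = 1:30 PM on Dec 26.
Arrival in UTC: 2:11 PM − 9:30 = 4:41 AM on Dec 27.
Elapsed = 4:41 AM − 1:30 PM (+1 day) = 15 hours 11 minutes.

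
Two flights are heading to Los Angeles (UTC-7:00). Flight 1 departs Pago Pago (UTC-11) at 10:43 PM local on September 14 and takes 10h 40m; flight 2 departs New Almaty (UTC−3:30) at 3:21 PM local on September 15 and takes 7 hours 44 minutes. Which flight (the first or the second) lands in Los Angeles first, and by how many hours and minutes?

the first, by 6 hours 12 minutes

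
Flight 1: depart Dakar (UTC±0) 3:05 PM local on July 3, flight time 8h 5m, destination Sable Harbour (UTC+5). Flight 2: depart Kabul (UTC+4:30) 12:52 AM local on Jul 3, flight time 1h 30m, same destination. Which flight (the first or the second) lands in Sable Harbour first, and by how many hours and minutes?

the second, by 25 hours 18 minutes

Flight 1 departs at 3:05 PM UTC (Jul 3).
+8 hours 5 minutes → arrive 11:10 PM UTC on Jul 3.
Flight 2 in UTC: 12:52 AM − 4:30 = 8:22 PM on Jul 2.
+1 hour and 30 minutes → arrive 9:52 PM UTC on Jul 2.
Flight 2 lands earlier by 25 hours 18 minutes.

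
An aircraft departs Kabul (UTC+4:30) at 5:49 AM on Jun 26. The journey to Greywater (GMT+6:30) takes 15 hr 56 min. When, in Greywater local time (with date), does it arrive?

Convert departure to UTC: 5:49 AM − 4:30 = 1:19 AM UTC on Jun 26.
Add 15 hours 56 minutes travel time → 5:15 PM UTC.
Greywater is UTC+6:30, so local arrival = 5:15 PM + 6:30 = 11:45 PM on Jun 26.

11:45 PM on June 26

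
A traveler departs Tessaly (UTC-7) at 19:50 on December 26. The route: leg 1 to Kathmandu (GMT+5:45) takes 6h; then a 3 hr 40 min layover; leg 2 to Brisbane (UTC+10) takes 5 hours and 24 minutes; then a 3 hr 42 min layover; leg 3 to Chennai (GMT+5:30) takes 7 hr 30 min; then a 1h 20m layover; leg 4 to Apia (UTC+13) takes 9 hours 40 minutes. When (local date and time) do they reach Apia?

05:06 on December 29

Convert departure to UTC: 19:50 + 7:00 = 02:50 UTC on Dec 27.
Add 6 hours leg 1 → 08:50 UTC.
Add 3 hours and 40 minutes layover in Kathmandu → 12:30 UTC.
Add 5 hours 24 minutes leg 2 → 17:54 UTC.
Add 3 hours 42 minutes layover in Brisbane → 21:36 UTC.
Add 7 hours 30 minutes leg 3 → 05:06 UTC (Dec 28).
Add 1 hour and 20 minutes layover in Chennai → 06:26 UTC.
Add 9 hours 40 minutes leg 4 → 16:06 UTC.
Apia is UTC+13:00, so local arrival = 16:06 + 13:00 = 05:06 on Dec 29.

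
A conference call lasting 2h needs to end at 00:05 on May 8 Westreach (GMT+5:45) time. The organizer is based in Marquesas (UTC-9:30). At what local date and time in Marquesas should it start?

06:50 on May 7

Target end time in UTC: 00:05 − 5:45 = 18:20 on May 7.
Subtract 2 hours → start 16:20 UTC on May 7.
Marquesas is UTC−9:30: 16:20 − 9:30 = 06:50 on May 7.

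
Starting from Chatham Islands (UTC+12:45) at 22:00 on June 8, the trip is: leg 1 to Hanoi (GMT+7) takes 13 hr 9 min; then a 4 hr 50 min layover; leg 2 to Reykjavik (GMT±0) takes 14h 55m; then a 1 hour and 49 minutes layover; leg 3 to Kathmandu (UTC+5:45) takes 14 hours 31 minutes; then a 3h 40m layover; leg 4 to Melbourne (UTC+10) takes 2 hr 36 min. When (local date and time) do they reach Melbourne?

Convert departure to UTC: 22:00 − 12:45 = 09:15 UTC on Jun 8.
Add 13 hours 9 minutes leg 1 → 22:24 UTC.
Add 4 hours and 50 minutes layover in Hanoi → 03:14 UTC (Jun 9).
Add 14 hours 55 minutes leg 2 → 18:09 UTC.
Add 1 hour and 49 minutes layover in Reykjavik → 19:58 UTC.
Add 14 hours and 31 minutes leg 3 → 10:29 UTC (Jun 10).
Add 3 hours 40 minutes layover in Kathmandu → 14:09 UTC.
Add 2 hours 36 minutes leg 4 → 16:45 UTC.
Melbourne is UTC+10:00, so local arrival = 16:45 + 10:00 = 02:45 on Jun 11.

02:45 on Jun 11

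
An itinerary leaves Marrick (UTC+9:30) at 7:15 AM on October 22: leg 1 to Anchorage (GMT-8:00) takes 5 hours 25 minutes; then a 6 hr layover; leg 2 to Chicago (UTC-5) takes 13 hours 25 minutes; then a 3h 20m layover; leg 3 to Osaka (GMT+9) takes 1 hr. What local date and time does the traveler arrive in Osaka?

11:55 AM on October 23

Convert departure to UTC: 7:15 AM − 9:30 = 9:45 PM UTC on Oct 21.
Add 5 hours and 25 minutes leg 1 → 3:10 AM UTC (Oct 22).
Add 6 hours layover in Anchorage → 9:10 AM UTC.
Add 13 hours and 25 minutes leg 2 → 10:35 PM UTC.
Add 3 hours 20 minutes layover in Chicago → 1:55 AM UTC (Oct 23).
Add 1 hour leg 3 → 2:55 AM UTC.
Osaka is UTC+9:00, so local arrival = 2:55 AM + 9:00 = 11:55 AM on Oct 23.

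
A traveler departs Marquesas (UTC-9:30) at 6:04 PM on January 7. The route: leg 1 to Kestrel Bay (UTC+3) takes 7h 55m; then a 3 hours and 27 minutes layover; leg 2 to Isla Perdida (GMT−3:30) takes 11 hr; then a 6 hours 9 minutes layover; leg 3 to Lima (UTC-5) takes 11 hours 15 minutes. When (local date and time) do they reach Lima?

2:20 PM on January 9

Convert departure to UTC: 6:04 PM + 9:30 = 3:34 AM UTC on Jan 8.
Add 7 hours and 55 minutes leg 1 → 11:29 AM UTC.
Add 3 hours 27 minutes layover in Kestrel Bay → 2:56 PM UTC.
Add 11 hours leg 2 → 1:56 AM UTC (Jan 9).
Add 6 hours and 9 minutes layover in Isla Perdida → 8:05 AM UTC.
Add 11 hours and 15 minutes leg 3 → 7:20 PM UTC.
Lima is UTC−5:00, so local arrival = 7:20 PM − 5:00 = 2:20 PM on Jan 9.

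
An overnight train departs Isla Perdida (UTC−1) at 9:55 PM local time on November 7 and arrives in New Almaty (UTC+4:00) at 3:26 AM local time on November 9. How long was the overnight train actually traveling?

24 hours 31 minutes

Departure in UTC: 9:55 PM + 1:00 = 10:55 PM on Nov 7.
Arrival in UTC: 3:26 AM − 4:00 = 11:26 PM on Nov 8.
Elapsed = 11:26 PM − 10:55 PM (+1 day) = 24 hours 31 minutes.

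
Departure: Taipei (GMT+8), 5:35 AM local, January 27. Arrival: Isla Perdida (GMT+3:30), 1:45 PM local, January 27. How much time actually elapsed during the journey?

12 hours 40 minutes

Isla Perdida is 4:30 behind Taipei.
Clock-face elapsed time (ignoring zones) is 8 hours 10 minutes.
Actual elapsed = 8 hours 10 minutes + 4:30 = 12 hours 40 minutes.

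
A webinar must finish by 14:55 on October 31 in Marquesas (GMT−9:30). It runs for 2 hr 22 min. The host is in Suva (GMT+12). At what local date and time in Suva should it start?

Target end time in UTC: 14:55 + 9:30 = 00:25 on Nov 1.
Subtract 2 hours 22 minutes → start 22:03 UTC on Oct 31.
Suva is UTC+12:00: 22:03 + 12:00 = 10:03 on Nov 1.

10:03 on November 1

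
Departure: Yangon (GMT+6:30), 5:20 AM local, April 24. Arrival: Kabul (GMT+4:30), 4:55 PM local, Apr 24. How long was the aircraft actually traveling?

13 hours 35 minutes

Kabul is 2:00 behind Yangon.
Clock-face elapsed time (ignoring zones) is 11 hours 35 minutes.
Actual elapsed = 11 hours 35 minutes + 2:00 = 13 hours 35 minutes.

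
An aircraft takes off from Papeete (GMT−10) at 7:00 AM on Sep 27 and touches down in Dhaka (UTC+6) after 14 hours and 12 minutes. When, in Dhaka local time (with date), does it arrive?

1:12 PM on September 28

Convert departure to UTC: 7:00 AM + 10:00 = 5:00 PM UTC on Sep 27.
Add 14 hours 12 minutes travel time → 7:12 AM UTC (Sep 28).
Dhaka is UTC+6:00, so local arrival = 7:12 AM + 6:00 = 1:12 PM on Sep 28.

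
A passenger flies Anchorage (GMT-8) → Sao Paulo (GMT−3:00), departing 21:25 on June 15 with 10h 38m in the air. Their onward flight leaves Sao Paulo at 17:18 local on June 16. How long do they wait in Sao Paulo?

Convert departure to UTC: 21:25 + 8:00 = 05:25 UTC on Jun 16.
Add 10 hours 38 minutes flight time → 16:03 UTC.
Sao Paulo is UTC−3:00, so local arrival = 16:03 − 3:00 = 13:03 on Jun 16.
Layover = 17:18 − 13:03 = 4 hours 15 minutes.

4 hours 15 minutes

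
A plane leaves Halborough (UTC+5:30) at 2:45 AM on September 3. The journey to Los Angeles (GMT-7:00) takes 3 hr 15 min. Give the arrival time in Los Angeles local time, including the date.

Convert departure to UTC: 2:45 AM − 5:30 = 9:15 PM UTC on Sep 2.
Add 3 hours 15 minutes travel time → 12:30 AM UTC (Sep 3).
Los Angeles is UTC−7:00, so local arrival = 12:30 AM − 7:00 = 5:30 PM on Sep 2.

5:30 PM on September 2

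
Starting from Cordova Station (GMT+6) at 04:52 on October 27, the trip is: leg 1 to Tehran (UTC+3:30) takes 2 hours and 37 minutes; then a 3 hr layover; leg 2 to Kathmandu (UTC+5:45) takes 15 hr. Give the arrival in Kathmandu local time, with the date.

Convert departure to UTC: 04:52 − 6:00 = 22:52 UTC on Oct 26.
Add 2 hours and 37 minutes leg 1 → 01:29 UTC (Oct 27).
Add 3 hours layover in Tehran → 04:29 UTC.
Add 15 hours leg 2 → 19:29 UTC.
Kathmandu is UTC+5:45, so local arrival = 19:29 + 5:45 = 01:14 on Oct 28.

01:14 on October 28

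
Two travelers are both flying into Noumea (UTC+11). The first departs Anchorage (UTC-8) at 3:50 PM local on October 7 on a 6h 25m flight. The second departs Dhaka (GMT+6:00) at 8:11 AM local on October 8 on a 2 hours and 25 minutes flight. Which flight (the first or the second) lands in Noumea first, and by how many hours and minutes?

the second, by 1 hour 39 minutes

Flight 1 in UTC: 3:50 PM + 8:00 = 11:50 PM on Oct 7.
+6 hours 25 minutes → arrive 6:15 AM UTC on Oct 8.
Flight 2 in UTC: 8:11 AM − 6:00 = 2:11 AM on Oct 8.
+2 hours and 25 minutes → arrive 4:36 AM UTC on Oct 8.
Flight 2 lands earlier by 1 hour 39 minutes.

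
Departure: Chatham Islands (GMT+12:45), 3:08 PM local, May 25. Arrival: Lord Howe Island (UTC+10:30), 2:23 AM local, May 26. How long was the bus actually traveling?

13 hours 30 minutes

Departure in UTC: 3:08 PM − 12:45 = 2:23 AM on May 25.
Arrival in UTC: 2:23 AM − 10:30 = 3:53 PM on May 25.
Elapsed = 3:53 PM − 2:23 AM = 13 hours 30 minutes.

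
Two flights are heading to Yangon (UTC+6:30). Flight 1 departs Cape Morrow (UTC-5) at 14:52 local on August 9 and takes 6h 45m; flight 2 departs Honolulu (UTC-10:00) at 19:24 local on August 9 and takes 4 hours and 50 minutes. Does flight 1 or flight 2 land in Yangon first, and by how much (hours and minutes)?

the first, by 7 hours 37 minutes

Flight 1 in UTC: 14:52 + 5:00 = 19:52 on Aug 9.
+6 hours and 45 minutes → arrive 02:37 UTC on Aug 10.
Flight 2 in UTC: 19:24 + 10:00 = 05:24 on Aug 10.
+4 hours and 50 minutes → arrive 10:14 UTC on Aug 10.
Flight 1 lands earlier by 7 hours 37 minutes.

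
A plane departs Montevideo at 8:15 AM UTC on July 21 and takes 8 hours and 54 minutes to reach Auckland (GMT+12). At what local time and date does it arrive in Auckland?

Departure is given in UTC: 8:15 AM on Jul 21.
Add 8 hours and 54 minutes → 5:09 PM UTC.
Auckland is UTC+12:00: 5:09 PM + 12:00 = 5:09 AM on Jul 22.

5:09 AM on July 22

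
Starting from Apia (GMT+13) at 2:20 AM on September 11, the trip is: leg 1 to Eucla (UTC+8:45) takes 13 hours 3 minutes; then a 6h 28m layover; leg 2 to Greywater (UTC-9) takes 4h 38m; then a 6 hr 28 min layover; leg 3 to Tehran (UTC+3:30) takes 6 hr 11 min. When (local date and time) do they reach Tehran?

5:38 AM on Sep 12

Convert departure to UTC: 2:20 AM − 13:00 = 1:20 PM UTC on Sep 10.
Add 13 hours and 3 minutes leg 1 → 2:23 AM UTC (Sep 11).
Add 6 hours and 28 minutes layover in Eucla → 8:51 AM UTC.
Add 4 hours and 38 minutes leg 2 → 1:29 PM UTC.
Add 6 hours and 28 minutes layover in Greywater → 7:57 PM UTC.
Add 6 hours and 11 minutes leg 3 → 2:08 AM UTC (Sep 12).
Tehran is UTC+3:30, so local arrival = 2:08 AM + 3:30 = 5:38 AM on Sep 12.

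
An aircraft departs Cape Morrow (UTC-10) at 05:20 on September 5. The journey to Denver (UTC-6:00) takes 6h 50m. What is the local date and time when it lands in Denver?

16:10 on September 5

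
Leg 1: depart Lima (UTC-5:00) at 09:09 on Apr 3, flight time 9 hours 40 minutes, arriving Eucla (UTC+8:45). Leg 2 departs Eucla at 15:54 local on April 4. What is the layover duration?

7 hours 20 minutes

Convert departure to UTC: 09:09 + 5:00 = 14:09 UTC on Apr 3.
Add 9 hours 40 minutes flight time → 23:49 UTC.
Eucla is UTC+8:45, so local arrival = 23:49 + 8:45 = 08:34 on Apr 4.
Layover = 15:54 − 08:34 = 7 hours 20 minutes.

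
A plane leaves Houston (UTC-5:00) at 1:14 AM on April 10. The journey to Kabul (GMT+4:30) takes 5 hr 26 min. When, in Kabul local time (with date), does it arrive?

4:10 PM on April 10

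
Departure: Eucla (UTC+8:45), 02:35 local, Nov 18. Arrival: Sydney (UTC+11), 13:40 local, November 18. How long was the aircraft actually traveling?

Sydney is 2:15 ahead of Eucla.
Clock-face elapsed time (ignoring zones) is 11 hours 5 minutes.
Actual elapsed = 11 hours 5 minutes − 2:15 = 8 hours 50 minutes.

8 hours 50 minutes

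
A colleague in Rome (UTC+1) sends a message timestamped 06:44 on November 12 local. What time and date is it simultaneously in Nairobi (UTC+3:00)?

08:44 on November 12

In UTC: 06:44 − 1:00 = 05:44 on Nov 12.
Nairobi is UTC+3:00: 05:44 + 3:00 = 08:44 on Nov 12.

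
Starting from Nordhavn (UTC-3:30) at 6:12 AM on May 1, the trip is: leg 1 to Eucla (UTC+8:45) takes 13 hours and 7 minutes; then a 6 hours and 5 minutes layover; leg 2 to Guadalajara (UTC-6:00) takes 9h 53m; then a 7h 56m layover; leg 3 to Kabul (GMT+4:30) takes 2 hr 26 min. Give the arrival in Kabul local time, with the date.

Convert departure to UTC: 6:12 AM + 3:30 = 9:42 AM UTC on May 1.
Add 13 hours 7 minutes leg 1 → 10:49 PM UTC.
Add 6 hours 5 minutes layover in Eucla → 4:54 AM UTC (May 2).
Add 9 hours and 53 minutes leg 2 → 2:47 PM UTC.
Add 7 hours 56 minutes layover in Guadalajara → 10:43 PM UTC.
Add 2 hours 26 minutes leg 3 → 1:09 AM UTC (May 3).
Kabul is UTC+4:30, so local arrival = 1:09 AM + 4:30 = 5:39 AM on May 3.

5:39 AM on May 3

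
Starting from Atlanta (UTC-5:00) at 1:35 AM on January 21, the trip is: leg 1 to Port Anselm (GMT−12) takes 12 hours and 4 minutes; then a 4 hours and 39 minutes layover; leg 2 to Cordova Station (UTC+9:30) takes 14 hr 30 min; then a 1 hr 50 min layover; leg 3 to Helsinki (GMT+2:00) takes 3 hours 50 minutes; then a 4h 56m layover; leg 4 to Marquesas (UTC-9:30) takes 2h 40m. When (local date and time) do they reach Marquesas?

Convert departure to UTC: 1:35 AM + 5:00 = 6:35 AM UTC on Jan 21.
Add 12 hours 4 minutes leg 1 → 6:39 PM UTC.
Add 4 hours and 39 minutes layover in Port Anselm → 11:18 PM UTC.
Add 14 hours and 30 minutes leg 2 → 1:48 PM UTC (Jan 22).
Add 1 hour and 50 minutes layover in Cordova Station → 3:38 PM UTC.
Add 3 hours 50 minutes leg 3 → 7:28 PM UTC.
Add 4 hours 56 minutes layover in Helsinki → 12:24 AM UTC (Jan 23).
Add 2 hours and 40 minutes leg 4 → 3:04 AM UTC.
Marquesas is UTC−9:30, so local arrival = 3:04 AM − 9:30 = 5:34 PM on Jan 22.

5:34 PM on January 22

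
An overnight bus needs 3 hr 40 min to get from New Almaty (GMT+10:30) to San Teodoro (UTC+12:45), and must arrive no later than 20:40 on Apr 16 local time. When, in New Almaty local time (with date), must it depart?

14:45 on April 16

Target arrival in UTC: 20:40 − 12:45 = 07:55 on Apr 16.
Subtract 3 hours and 40 minutes → departure 04:15 UTC on Apr 16.
New Almaty is UTC+10:30: 04:15 + 10:30 = 14:45 on Apr 16.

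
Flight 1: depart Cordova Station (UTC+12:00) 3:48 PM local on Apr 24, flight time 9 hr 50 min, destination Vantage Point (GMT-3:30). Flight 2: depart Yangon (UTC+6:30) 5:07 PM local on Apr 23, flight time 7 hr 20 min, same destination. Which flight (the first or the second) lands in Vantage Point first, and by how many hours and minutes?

the second, by 19 hours 41 minutes

Flight 1 in UTC: 3:48 PM − 12:00 = 3:48 AM on Apr 24.
+9 hours and 50 minutes → arrive 1:38 PM UTC on Apr 24.
Flight 2 in UTC: 5:07 PM − 6:30 = 10:37 AM on Apr 23.
+7 hours 20 minutes → arrive 5:57 PM UTC on Apr 23.
Flight 2 lands earlier by 19 hours 41 minutes.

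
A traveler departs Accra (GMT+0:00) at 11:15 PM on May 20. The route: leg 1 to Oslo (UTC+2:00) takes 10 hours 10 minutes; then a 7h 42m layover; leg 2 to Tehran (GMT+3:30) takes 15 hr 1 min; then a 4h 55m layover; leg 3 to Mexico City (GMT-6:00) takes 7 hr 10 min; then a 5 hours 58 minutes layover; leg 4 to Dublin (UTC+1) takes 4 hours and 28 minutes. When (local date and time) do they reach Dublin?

Accra is at UTC+0, so departure is already 11:15 PM UTC on May 20.
Add 10 hours and 10 minutes leg 1 → 9:25 AM UTC (May 21).
Add 7 hours and 42 minutes layover in Oslo → 5:07 PM UTC.
Add 15 hours 1 minute leg 2 → 8:08 AM UTC (May 22).
Add 4 hours 55 minutes layover in Tehran → 1:03 PM UTC.
Add 7 hours and 10 minutes leg 3 → 8:13 PM UTC.
Add 5 hours 58 minutes layover in Mexico City → 2:11 AM UTC (May 23).
Add 4 hours 28 minutes leg 4 → 6:39 AM UTC.
Dublin is UTC+1:00, so local arrival = 6:39 AM + 1:00 = 7:39 AM on May 23.

7:39 AM on May 23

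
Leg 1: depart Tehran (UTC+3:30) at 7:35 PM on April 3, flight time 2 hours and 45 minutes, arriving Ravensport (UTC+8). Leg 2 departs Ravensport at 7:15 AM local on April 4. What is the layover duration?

Convert departure to UTC: 7:35 PM − 3:30 = 4:05 PM UTC on Apr 3.
Add 2 hours 45 minutes flight time → 6:50 PM UTC.
Ravensport is UTC+8:00, so local arrival = 6:50 PM + 8:00 = 2:50 AM on Apr 4.
Layover = 7:15 AM − 2:50 AM = 4 hours 25 minutes.

4 hours 25 minutes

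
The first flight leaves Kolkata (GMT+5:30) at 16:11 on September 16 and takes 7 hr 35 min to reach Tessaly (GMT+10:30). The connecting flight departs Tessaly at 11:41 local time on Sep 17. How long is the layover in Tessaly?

6 hours 55 minutes

Convert departure to UTC: 16:11 − 5:30 = 10:41 UTC on Sep 16.
Add 7 hours 35 minutes flight time → 18:16 UTC.
Tessaly is UTC+10:30, so local arrival = 18:16 + 10:30 = 04:46 on Sep 17.
Layover = 11:41 − 04:46 = 6 hours 55 minutes.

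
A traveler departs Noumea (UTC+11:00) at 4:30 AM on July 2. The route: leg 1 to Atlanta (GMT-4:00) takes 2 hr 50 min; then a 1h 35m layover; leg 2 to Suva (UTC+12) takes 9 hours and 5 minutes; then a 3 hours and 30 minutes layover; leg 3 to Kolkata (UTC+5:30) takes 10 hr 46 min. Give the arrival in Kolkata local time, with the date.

2:46 AM on July 3

Convert departure to UTC: 4:30 AM − 11:00 = 5:30 PM UTC on Jul 1.
Add 2 hours 50 minutes leg 1 → 8:20 PM UTC.
Add 1 hour 35 minutes layover in Atlanta → 9:55 PM UTC.
Add 9 hours and 5 minutes leg 2 → 7:00 AM UTC (Jul 2).
Add 3 hours 30 minutes layover in Suva → 10:30 AM UTC.
Add 10 hours 46 minutes leg 3 → 9:16 PM UTC.
Kolkata is UTC+5:30, so local arrival = 9:16 PM + 5:30 = 2:46 AM on Jul 3.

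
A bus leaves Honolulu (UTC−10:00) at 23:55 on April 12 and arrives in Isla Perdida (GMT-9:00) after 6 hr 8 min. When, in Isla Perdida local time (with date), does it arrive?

Isla Perdida is 1:00 ahead of Honolulu.
After 6 hours 8 minutes it is 06:03 (Apr 13) in Honolulu.
Shift by the zone difference: 06:03 + 1:00 = 07:03 on Apr 13 in Isla Perdida.

07:03 on April 13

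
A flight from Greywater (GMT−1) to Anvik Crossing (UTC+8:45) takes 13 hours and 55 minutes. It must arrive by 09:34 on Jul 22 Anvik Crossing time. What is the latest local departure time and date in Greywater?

09:54 on July 21

Target arrival in UTC: 09:34 − 8:45 = 00:49 on Jul 22.
Subtract 13 hours 55 minutes → departure 10:54 UTC on Jul 21.
Greywater is UTC−1:00: 10:54 − 1:00 = 09:54 on Jul 21.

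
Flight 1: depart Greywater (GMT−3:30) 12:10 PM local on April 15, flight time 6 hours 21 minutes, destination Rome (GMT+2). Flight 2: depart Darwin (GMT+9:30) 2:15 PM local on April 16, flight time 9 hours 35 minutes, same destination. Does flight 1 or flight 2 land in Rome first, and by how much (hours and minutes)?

Flight 1 in UTC: 12:10 PM + 3:30 = 3:40 PM on Apr 15.
+6 hours 21 minutes → arrive 10:01 PM UTC on Apr 15.
Flight 2 in UTC: 2:15 PM − 9:30 = 4:45 AM on Apr 16.
+9 hours and 35 minutes → arrive 2:20 PM UTC on Apr 16.
Flight 1 lands earlier by 16 hours 19 minutes.

the first, by 16 hours 19 minutes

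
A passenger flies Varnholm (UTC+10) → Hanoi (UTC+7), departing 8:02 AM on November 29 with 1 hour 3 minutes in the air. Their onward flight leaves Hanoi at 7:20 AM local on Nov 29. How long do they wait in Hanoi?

1 hour 15 minutes

Convert departure to UTC: 8:02 AM − 10:00 = 10:02 PM UTC on Nov 28.
Add 1 hour and 3 minutes flight time → 11:05 PM UTC.
Hanoi is UTC+7:00, so local arrival = 11:05 PM + 7:00 = 6:05 AM on Nov 29.
Layover = 7:20 AM − 6:05 AM = 1 hour 15 minutes.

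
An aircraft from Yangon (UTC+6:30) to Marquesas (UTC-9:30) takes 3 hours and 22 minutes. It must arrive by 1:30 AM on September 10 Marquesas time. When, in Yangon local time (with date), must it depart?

Target arrival in UTC: 1:30 AM + 9:30 = 11:00 AM on Sep 10.
Subtract 3 hours and 22 minutes → departure 7:38 AM UTC on Sep 10.
Yangon is UTC+6:30: 7:38 AM + 6:30 = 2:08 PM on Sep 10.

2:08 PM on Sep 10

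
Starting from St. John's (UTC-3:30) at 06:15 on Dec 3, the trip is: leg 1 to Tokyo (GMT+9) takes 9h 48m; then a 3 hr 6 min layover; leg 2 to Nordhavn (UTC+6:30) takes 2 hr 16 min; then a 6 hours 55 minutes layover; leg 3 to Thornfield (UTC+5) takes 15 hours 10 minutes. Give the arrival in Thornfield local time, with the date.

04:00 on December 5

Convert departure to UTC: 06:15 + 3:30 = 09:45 UTC on Dec 3.
Add 9 hours 48 minutes leg 1 → 19:33 UTC.
Add 3 hours 6 minutes layover in Tokyo → 22:39 UTC.
Add 2 hours and 16 minutes leg 2 → 00:55 UTC (Dec 4).
Add 6 hours and 55 minutes layover in Nordhavn → 07:50 UTC.
Add 15 hours and 10 minutes leg 3 → 23:00 UTC.
Thornfield is UTC+5:00, so local arrival = 23:00 + 5:00 = 04:00 on Dec 5.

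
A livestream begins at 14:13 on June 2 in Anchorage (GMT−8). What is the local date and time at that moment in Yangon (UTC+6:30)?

04:43 on Jun 3

Yangon is 14:30 ahead of Anchorage.
Shift by the zone difference: 14:13 + 14:30 = 04:43 on Jun 3 in Yangon.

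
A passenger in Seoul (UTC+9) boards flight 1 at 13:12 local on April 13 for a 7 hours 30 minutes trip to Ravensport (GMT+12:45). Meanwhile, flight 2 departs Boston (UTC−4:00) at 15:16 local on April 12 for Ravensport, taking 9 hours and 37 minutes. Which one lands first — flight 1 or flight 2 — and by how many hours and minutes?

the second, by 6 hours 49 minutes

Flight 1 in UTC: 13:12 − 9:00 = 04:12 on Apr 13.
+7 hours 30 minutes → arrive 11:42 UTC on Apr 13.
Flight 2 in UTC: 15:16 + 4:00 = 19:16 on Apr 12.
+9 hours 37 minutes → arrive 04:53 UTC on Apr 13.
Flight 2 lands earlier by 6 hours 49 minutes.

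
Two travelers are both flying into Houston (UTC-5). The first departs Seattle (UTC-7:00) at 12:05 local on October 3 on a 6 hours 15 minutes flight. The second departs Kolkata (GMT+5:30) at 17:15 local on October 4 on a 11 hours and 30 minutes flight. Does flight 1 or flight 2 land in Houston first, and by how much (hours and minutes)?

the first, by 21 hours 55 minutes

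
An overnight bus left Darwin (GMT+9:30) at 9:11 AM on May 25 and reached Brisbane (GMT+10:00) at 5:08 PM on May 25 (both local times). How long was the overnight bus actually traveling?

7 hours 27 minutes

Departure in UTC: 9:11 AM − 9:30 = 11:41 PM on May 24.
Arrival in UTC: 5:08 PM − 10:00 = 7:08 AM on May 25.
Elapsed = 7:08 AM − 11:41 PM (+1 day) = 7 hours 27 minutes.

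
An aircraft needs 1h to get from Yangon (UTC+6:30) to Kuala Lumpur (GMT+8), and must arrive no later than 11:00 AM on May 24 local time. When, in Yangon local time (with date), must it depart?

8:30 AM on May 24

Target arrival in UTC: 11:00 AM − 8:00 = 3:00 AM on May 24.
Subtract 1 hour → departure 2:00 AM UTC on May 24.
Yangon is UTC+6:30: 2:00 AM + 6:30 = 8:30 AM on May 24.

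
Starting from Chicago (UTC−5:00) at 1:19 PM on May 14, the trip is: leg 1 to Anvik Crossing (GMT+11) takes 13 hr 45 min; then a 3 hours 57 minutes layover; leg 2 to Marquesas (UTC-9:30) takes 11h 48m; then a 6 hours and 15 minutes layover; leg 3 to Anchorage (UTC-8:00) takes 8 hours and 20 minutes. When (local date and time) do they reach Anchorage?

6:24 AM on May 16

Convert departure to UTC: 1:19 PM + 5:00 = 6:19 PM UTC on May 14.
Add 13 hours 45 minutes leg 1 → 8:04 AM UTC (May 15).
Add 3 hours and 57 minutes layover in Anvik Crossing → 12:01 PM UTC.
Add 11 hours 48 minutes leg 2 → 11:49 PM UTC.
Add 6 hours and 15 minutes layover in Marquesas → 6:04 AM UTC (May 16).
Add 8 hours 20 minutes leg 3 → 2:24 PM UTC.
Anchorage is UTC−8:00, so local arrival = 2:24 PM − 8:00 = 6:24 AM on May 16.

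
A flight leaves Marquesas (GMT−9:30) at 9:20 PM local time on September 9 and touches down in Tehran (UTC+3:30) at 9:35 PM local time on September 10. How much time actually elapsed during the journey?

Tehran is 13:00 ahead of Marquesas.
Clock-face elapsed time (ignoring zones) is 24 hours 15 minutes.
Actual elapsed = 24 hours 15 minutes − 13:00 = 11 hours 15 minutes.

11 hours 15 minutes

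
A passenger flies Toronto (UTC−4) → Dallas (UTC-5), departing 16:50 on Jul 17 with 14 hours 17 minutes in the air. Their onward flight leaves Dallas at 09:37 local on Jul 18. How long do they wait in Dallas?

3 hours 30 minutes

Convert departure to UTC: 16:50 + 4:00 = 20:50 UTC on Jul 17.
Add 14 hours and 17 minutes flight time → 11:07 UTC (Jul 18).
Dallas is UTC−5:00, so local arrival = 11:07 − 5:00 = 06:07 on Jul 18.
Layover = 09:37 − 06:07 = 3 hours 30 minutes.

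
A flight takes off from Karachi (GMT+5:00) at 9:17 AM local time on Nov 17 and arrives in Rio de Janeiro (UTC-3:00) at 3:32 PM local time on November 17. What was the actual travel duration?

14 hours 15 minutes

Rio de Janeiro is 8:00 behind Karachi.
Clock-face elapsed time (ignoring zones) is 6 hours 15 minutes.
Actual elapsed = 6 hours 15 minutes + 8:00 = 14 hours 15 minutes.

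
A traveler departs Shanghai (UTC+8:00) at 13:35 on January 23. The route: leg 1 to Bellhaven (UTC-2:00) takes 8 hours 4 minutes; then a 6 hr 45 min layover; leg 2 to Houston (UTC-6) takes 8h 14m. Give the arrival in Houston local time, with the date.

22:38 on Jan 23

Convert departure to UTC: 13:35 − 8:00 = 05:35 UTC on Jan 23.
Add 8 hours 4 minutes leg 1 → 13:39 UTC.
Add 6 hours 45 minutes layover in Bellhaven → 20:24 UTC.
Add 8 hours and 14 minutes leg 2 → 04:38 UTC (Jan 24).
Houston is UTC−6:00, so local arrival = 04:38 − 6:00 = 22:38 on Jan 23.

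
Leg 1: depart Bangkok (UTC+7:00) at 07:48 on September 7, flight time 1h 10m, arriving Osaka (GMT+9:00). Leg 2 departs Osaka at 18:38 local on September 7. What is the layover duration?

7 hours 40 minutes

Convert departure to UTC: 07:48 − 7:00 = 00:48 UTC on Sep 7.
Add 1 hour and 10 minutes flight time → 01:58 UTC.
Osaka is UTC+9:00, so local arrival = 01:58 + 9:00 = 10:58 on Sep 7.
Layover = 18:38 − 10:58 = 7 hours 40 minutes.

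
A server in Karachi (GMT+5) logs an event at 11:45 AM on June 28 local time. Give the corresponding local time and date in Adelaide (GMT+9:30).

4:15 PM on Jun 28

In UTC: 11:45 AM − 5:00 = 6:45 AM on Jun 28.
Adelaide is UTC+9:30: 6:45 AM + 9:30 = 4:15 PM on Jun 28.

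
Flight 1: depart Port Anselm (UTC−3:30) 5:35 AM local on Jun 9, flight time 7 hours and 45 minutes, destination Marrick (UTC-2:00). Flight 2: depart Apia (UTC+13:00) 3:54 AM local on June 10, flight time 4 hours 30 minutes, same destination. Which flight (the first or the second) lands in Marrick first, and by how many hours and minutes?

the first, by 2 hours 34 minutes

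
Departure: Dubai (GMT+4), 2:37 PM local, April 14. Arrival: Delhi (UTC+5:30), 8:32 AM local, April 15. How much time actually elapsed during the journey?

16 hours 25 minutes

Departure in UTC: 2:37 PM − 4:00 = 10:37 AM on Apr 14.
Arrival in UTC: 8:32 AM − 5:30 = 3:02 AM on Apr 15.
Elapsed = 3:02 AM − 10:37 AM (+1 day) = 16 hours 25 minutes.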